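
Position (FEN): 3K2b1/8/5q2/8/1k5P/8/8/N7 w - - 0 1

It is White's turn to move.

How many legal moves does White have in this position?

White to move; king on d8.
In check: yes, from the black queen on f6.
Legal moves: Ke8, Kc8, Kd7, Kc7.
Count: 4.

4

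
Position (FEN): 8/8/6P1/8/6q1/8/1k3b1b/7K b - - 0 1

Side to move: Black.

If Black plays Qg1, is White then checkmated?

After Qg1: white king on h1; in check: yes, from the black queen on g1.
King squares — g1: attacked by Bf2; g2: attacked by Qg1; h2: attacked by Qg1.
White has no legal moves → checkmate.

yes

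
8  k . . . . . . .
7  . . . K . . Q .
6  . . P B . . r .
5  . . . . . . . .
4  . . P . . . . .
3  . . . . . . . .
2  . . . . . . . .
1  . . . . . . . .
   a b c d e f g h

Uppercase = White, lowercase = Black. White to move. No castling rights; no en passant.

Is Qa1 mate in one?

After Qa1: black king on a8; in check: yes, from the white queen on a1.
King squares — a7: attacked by Qa1; b7: attacked by Pc6; b8: attacked by Bd6.
Black has no legal moves → checkmate.

yes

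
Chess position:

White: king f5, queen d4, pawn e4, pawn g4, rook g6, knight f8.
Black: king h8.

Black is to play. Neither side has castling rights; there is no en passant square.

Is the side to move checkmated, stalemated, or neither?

Black to move; black king on h8.
In check: yes, from the white queen on d4.
King squares — g7: attacked by Qd4; h7: attacked by Nf8; g8: attacked by Rg6.
Legal moves for Black: none.
In check with no legal moves → checkmate.

checkmate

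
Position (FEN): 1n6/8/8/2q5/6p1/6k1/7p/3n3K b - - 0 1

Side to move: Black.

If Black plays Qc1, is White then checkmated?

After Qc1: white king on h1; in check: no.
White is not in check, so this cannot be checkmate.

no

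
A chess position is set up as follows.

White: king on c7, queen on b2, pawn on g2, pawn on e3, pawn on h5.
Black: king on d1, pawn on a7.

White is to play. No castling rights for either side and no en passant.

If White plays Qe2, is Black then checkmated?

After Qe2: black king on d1; in check: yes, from the white queen on e2.
Black has 2 legal replies: Kxe2, Kc1.
In check but a legal move exists → not checkmate.

no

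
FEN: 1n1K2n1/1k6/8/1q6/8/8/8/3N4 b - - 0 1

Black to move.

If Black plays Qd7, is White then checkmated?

After Qd7: white king on d8; in check: yes, from the black queen on d7.
King squares — c7: attacked by Kb7; d7: attacked by Nb8; e7: attacked by Qd7; c8: attacked by Kb7; e8: attacked by Qd7.
White has no legal moves → checkmate.

yes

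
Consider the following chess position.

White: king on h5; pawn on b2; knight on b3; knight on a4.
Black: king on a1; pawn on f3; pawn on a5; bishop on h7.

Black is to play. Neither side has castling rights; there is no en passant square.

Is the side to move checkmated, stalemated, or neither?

Black to move; black king on a1.
In check: yes, from the white knight on b3.
King squares — b1: available; a2: available; b2: attacked by Na4.
Legal moves for Black: Ka2, Kb1.
Black is in check but has 2 legal moves → neither.

neither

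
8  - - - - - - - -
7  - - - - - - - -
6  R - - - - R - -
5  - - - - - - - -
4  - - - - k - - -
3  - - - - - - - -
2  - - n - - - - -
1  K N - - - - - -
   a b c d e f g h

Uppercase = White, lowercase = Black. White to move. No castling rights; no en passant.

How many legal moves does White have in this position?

White to move; king on a1.
In check: yes, from the black knight on c2.
Legal moves: Kb2, Ka2.
Count: 2.

2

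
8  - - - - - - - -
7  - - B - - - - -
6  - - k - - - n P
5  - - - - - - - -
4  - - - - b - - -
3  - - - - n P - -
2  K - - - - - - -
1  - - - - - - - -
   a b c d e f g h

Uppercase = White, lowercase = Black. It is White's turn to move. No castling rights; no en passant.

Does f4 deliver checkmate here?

After f4: black king on c6; in check: no.
Black is not in check, so this cannot be checkmate.

no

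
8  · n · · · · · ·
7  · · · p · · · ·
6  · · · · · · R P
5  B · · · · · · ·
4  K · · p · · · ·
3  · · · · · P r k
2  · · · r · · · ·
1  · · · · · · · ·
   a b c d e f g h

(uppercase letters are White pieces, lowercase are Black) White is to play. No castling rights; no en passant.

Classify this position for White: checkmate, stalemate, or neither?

neither

White to move; white king on a4.
In check: no.
Legal moves for White include: Rg8, Rg7, Rf6, Re6, Rd6, Rc6, Rb6, Ra6, Rg5, Rg4, Rxg3+, Bd8, Bc7, Bb6, Bb4, Bc3, Bxd2, Kb5, ... (list truncated; more exist).
White has legal moves and is not in check → neither.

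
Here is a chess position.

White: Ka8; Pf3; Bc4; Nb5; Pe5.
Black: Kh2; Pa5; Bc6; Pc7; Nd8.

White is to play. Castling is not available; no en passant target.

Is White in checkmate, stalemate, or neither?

neither

White to move; white king on a8.
In check: yes, from the black bishop on c6.
King squares — a7: available; b7: attacked by Bc6; b8: available.
Legal moves for White: Kb8, Ka7.
White is in check but has 2 legal moves → neither.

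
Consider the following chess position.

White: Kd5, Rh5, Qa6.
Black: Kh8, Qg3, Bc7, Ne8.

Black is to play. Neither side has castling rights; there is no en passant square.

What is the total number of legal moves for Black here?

2

Black to move; king on h8.
In check: yes, from the white rook on h5.
Legal moves: Kg8, Kg7.
Count: 2.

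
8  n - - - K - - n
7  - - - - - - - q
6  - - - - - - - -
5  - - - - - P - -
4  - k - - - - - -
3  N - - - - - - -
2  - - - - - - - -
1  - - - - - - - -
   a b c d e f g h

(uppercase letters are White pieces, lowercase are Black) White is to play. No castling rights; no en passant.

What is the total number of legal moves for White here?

White to move; king on e8.
In check: no.
Legal moves: Kf8, Kd8, Nb5, Nc4, Nc2+, Nb1, f6.
Count: 7.

7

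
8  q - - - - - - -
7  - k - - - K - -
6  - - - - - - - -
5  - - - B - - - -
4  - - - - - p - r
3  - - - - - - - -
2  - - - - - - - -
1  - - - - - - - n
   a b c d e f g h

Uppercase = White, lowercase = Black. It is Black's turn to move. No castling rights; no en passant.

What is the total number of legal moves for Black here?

6

Black to move; king on b7.
In check: yes, from the white bishop on d5.
Legal moves: Kc8, Kb8, Kc7, Ka7, Kb6, Ka6.
Count: 6.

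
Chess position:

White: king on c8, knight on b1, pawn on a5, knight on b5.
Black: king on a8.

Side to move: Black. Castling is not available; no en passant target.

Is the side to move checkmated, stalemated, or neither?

Black to move; black king on a8.
In check: no.
King squares — a7: attacked by Nb5; b7: attacked by Kc8; b8: attacked by Kc8.
Legal moves for Black: none.
Not in check and no legal moves → stalemate.

stalemate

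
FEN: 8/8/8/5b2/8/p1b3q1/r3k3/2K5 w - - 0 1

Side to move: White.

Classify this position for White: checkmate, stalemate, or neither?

stalemate

White to move; white king on c1.
In check: no.
King squares — b1: attacked by Bf5; d1: attacked by Ke2; b2: attacked by Ra2; c2: attacked by Ra2; d2: attacked by Ra2.
Legal moves for White: none.
Not in check and no legal moves → stalemate.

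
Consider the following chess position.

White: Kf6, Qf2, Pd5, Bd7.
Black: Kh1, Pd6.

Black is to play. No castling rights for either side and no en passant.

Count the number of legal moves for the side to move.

0

Black to move; king on h1.
In check: no.
Legal moves: none.
Count: 0.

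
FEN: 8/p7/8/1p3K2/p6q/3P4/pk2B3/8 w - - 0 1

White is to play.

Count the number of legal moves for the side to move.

White to move; king on f5.
In check: no.
Legal moves: Kg6, Ke6, Ke5, Bh5, Bg4, Bf3, Bf1, Bd1, d4.
Count: 9.

9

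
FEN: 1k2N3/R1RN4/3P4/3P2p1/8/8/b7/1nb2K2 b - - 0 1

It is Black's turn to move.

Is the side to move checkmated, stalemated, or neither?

checkmate

Black to move; black king on b8.
In check: yes, from the white knight on d7.
King squares — a7: attacked by Rc7; b7: attacked by Ra7; c7: attacked by Pd6; a8: attacked by Ra7; c8: attacked by Rc7.
Legal moves for Black: none.
In check with no legal moves → checkmate.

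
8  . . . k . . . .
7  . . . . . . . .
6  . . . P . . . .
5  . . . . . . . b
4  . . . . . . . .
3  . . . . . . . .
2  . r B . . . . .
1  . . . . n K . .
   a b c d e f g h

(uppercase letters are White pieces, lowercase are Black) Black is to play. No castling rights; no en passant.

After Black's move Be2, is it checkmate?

no

After Be2: white king on f1; in check: yes, from the black bishop on e2.
White has 4 legal replies: Kf2, Kxe2, Kg1, Kxe1.
In check but a legal move exists → not checkmate.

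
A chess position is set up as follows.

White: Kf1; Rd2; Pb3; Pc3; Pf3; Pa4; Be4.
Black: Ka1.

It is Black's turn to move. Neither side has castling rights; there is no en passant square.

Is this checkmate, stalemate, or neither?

stalemate

Black to move; black king on a1.
In check: no.
King squares — b1: attacked by Be4; a2: attacked by Rd2; b2: attacked by Rd2.
Legal moves for Black: none.
Not in check and no legal moves → stalemate.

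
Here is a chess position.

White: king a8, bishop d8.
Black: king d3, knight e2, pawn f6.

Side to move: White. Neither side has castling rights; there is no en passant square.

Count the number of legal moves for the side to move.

8

White to move; king on a8.
In check: no.
Legal moves: Be7, Bc7, Bxf6, Bb6, Ba5, Kb8, Kb7, Ka7.
Count: 8.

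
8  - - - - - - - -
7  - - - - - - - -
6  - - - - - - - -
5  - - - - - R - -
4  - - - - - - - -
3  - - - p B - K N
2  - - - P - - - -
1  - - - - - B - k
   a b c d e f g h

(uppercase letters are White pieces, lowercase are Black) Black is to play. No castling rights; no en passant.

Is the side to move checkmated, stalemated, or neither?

Black to move; black king on h1.
In check: no.
King squares — g1: attacked by Be3; g2: attacked by Bf1; h2: attacked by Kg3.
Legal moves for Black: none.
Not in check and no legal moves → stalemate.

stalemate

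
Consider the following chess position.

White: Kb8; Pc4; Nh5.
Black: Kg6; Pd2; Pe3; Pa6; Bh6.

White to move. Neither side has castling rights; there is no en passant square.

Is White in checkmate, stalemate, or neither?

White to move; white king on b8.
In check: no.
Legal moves for White: Kc8, Ka8, Kc7, Kb7, Ka7, Ng7, Nf6, Nf4+, Ng3, c5.
White has 10 legal moves and is not in check → neither.

neither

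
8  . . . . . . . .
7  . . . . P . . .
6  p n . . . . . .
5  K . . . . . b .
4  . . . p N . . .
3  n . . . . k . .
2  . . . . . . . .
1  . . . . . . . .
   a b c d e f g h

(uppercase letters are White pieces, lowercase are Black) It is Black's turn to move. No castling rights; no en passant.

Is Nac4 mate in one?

After Nac4: white king on a5; in check: yes, from the black knight on c4.
White has 2 legal replies: Kxa6, Kb4.
In check but a legal move exists → not checkmate.

no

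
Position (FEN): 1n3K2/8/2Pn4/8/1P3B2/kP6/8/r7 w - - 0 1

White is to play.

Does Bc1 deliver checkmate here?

After Bc1: black king on a3; in check: yes, from the white bishop on c1.
Black has 4 legal replies: Kxb4, Kxb3, Ka2, Rxc1.
In check but a legal move exists → not checkmate.

no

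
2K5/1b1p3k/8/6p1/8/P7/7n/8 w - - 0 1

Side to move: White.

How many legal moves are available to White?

White to move; king on c8.
In check: yes, from the black bishop on b7.
Legal moves: Kd8, Kb8, Kxd7, Kc7, Kxb7.
Count: 5.

5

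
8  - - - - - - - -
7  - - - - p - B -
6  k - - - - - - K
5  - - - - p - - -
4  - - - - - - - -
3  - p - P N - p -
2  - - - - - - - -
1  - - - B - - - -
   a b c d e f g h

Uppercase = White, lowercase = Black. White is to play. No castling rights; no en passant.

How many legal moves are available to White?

White to move; king on h6.
In check: no.
Legal moves: Bh8, Bf8, Bf6, Bxe5, Kh7, Kg6, Kh5, Kg5, Nf5, Nd5, Ng4, Nc4, Ng2, Nc2, Nf1, Bh5, Bg4, Bf3, Bxb3, Be2, Bc2, d4.
Count: 22.

22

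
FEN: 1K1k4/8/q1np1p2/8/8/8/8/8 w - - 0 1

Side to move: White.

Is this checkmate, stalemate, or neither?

checkmate

White to move; white king on b8.
In check: yes, from the black knight on c6.
King squares — a7: attacked by Qa6; b7: attacked by Qa6; c7: attacked by Kd8; a8: attacked by Qa6; c8: attacked by Qa6.
Legal moves for White: none.
In check with no legal moves → checkmate.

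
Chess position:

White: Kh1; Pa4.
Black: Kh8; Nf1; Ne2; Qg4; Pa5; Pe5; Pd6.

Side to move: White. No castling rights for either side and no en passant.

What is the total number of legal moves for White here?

White to move; king on h1.
In check: no.
Legal moves: none.
Count: 0.

0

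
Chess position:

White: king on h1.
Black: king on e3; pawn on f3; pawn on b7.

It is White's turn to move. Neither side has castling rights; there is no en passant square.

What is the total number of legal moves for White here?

2

White to move; king on h1.
In check: no.
Legal moves: Kh2, Kg1.
Count: 2.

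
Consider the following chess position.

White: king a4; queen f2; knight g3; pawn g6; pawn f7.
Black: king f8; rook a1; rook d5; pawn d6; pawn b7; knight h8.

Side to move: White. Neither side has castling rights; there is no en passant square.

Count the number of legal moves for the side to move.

3

White to move; king on a4.
In check: yes, from the black rook on a1.
Legal moves: Kb4, Kb3, Qa2.
Count: 3.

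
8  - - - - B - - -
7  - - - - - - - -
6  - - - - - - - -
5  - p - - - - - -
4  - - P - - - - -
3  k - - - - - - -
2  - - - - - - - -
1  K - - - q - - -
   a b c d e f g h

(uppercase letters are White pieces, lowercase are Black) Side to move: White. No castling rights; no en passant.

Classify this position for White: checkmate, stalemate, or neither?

White to move; white king on a1.
In check: yes, from the black queen on e1.
King squares — b1: attacked by Qe1; a2: attacked by Ka3; b2: attacked by Ka3.
Legal moves for White: none.
In check with no legal moves → checkmate.

checkmate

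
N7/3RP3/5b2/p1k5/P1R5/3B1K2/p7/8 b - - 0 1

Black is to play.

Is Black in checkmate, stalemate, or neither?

checkmate

Black to move; black king on c5.
In check: yes, from the white rook on c4.
King squares — b4: attacked by Rc4; c4: attacked by Bd3; d4: attacked by Rc4; b5: attacked by Pa4; d5: attacked by Rd7; b6: attacked by Na8; c6: attacked by Rc4; d6: attacked by Rd7.
Legal moves for Black: none.
In check with no legal moves → checkmate.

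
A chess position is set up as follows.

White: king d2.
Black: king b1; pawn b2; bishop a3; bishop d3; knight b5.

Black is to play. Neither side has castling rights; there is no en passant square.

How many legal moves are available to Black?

Black to move; king on b1.
In check: no.
Legal moves: Nc7, Na7, Nd6, Nd4, Nc3, Bh7, Bg6, Bf5, Be4, Bc4, Be2, Bc2, Bf1, Bf8, Be7, Bd6, Bc5, Bb4+, Ka2, Ka1.
Count: 20.

20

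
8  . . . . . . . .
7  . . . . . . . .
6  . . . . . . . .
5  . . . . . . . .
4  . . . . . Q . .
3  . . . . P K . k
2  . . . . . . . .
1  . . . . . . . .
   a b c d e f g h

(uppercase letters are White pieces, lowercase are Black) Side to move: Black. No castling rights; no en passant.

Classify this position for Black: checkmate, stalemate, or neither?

stalemate

Black to move; black king on h3.
In check: no.
King squares — g2: attacked by Kf3; h2: attacked by Qf4; g3: attacked by Kf3; g4: attacked by Kf3; h4: attacked by Qf4.
Legal moves for Black: none.
Not in check and no legal moves → stalemate.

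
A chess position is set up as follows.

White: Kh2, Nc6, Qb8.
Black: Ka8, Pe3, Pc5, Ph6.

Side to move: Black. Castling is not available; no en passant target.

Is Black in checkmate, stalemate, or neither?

Black to move; black king on a8.
In check: yes, from the white queen on b8.
King squares — a7: attacked by Nc6; b7: attacked by Qb8; b8: attacked by Nc6.
Legal moves for Black: none.
In check with no legal moves → checkmate.

checkmate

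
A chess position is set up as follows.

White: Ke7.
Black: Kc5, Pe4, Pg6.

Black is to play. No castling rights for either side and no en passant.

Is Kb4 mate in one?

After Kb4: white king on e7; in check: no.
White is not in check, so this cannot be checkmate.

no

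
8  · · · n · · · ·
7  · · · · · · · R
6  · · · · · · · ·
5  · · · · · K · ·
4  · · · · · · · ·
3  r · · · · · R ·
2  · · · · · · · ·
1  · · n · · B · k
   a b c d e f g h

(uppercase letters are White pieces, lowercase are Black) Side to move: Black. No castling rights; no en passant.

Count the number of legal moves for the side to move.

Black to move; king on h1.
In check: yes, from the white rook on h7.
Legal moves: none.
Count: 0.

0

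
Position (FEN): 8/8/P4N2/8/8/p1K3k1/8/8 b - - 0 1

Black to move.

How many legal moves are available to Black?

8

Black to move; king on g3.
In check: no.
Legal moves: Kh4, Kf4, Kh3, Kf3, Kh2, Kg2, Kf2, a2.
Count: 8.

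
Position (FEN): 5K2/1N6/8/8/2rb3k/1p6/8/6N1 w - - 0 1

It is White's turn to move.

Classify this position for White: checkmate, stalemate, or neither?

White to move; white king on f8.
In check: no.
Legal moves for White: Kg8, Ke8, Kf7, Ke7, Nd8, Nd6, Nc5, Na5, Nh3, Nf3+, Ne2.
White has 11 legal moves and is not in check → neither.

neither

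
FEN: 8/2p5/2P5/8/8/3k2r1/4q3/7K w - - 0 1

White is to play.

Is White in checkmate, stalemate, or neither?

stalemate

White to move; white king on h1.
In check: no.
King squares — g1: attacked by Rg3; g2: attacked by Qe2; h2: attacked by Qe2.
Legal moves for White: none.
Not in check and no legal moves → stalemate.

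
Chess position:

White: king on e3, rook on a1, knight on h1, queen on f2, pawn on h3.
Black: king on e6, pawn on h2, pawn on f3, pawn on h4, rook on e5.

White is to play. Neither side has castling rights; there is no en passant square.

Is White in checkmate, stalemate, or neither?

White to move; white king on e3.
In check: yes, from the black rook on e5.
Legal moves for White: Kf4, Kd4, Kxf3, Kd3, Kd2.
White is in check but has 5 legal moves → neither.

neither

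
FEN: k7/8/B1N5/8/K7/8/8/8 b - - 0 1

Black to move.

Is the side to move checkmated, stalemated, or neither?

Black to move; black king on a8.
In check: no.
King squares — a7: attacked by Nc6; b7: attacked by Ba6; b8: attacked by Nc6.
Legal moves for Black: none.
Not in check and no legal moves → stalemate.

stalemate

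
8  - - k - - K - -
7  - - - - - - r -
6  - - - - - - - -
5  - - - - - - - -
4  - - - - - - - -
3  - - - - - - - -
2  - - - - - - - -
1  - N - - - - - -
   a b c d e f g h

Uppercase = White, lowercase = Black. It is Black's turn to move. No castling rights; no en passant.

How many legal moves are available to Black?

Black to move; king on c8.
In check: no.
Legal moves: Kd8, Kb8, Kd7, Kc7, Kb7, Rg8+, Rh7, Rf7+, Re7, Rd7, Rc7, Rb7, Ra7, Rg6, Rg5, Rg4, Rg3, Rg2, Rg1.
Count: 19.

19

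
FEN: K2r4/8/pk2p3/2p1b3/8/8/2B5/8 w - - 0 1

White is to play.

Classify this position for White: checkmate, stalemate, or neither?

White to move; white king on a8.
In check: yes, from the black rook on d8.
King squares — a7: attacked by Kb6; b7: attacked by Kb6; b8: attacked by Be5.
Legal moves for White: none.
In check with no legal moves → checkmate.

checkmate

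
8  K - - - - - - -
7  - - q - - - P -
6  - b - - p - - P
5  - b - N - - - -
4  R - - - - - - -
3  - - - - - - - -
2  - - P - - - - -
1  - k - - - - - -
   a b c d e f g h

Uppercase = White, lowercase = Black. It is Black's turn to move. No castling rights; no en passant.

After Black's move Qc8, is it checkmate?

yes

After Qc8: white king on a8; in check: yes, from the black queen on c8.
King squares — a7: attacked by Bb6; b7: attacked by Qc8; b8: attacked by Qc8.
White has no legal moves → checkmate.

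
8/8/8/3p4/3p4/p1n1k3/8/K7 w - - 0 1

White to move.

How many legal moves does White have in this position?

0

White to move; king on a1.
In check: no.
Legal moves: none.
Count: 0.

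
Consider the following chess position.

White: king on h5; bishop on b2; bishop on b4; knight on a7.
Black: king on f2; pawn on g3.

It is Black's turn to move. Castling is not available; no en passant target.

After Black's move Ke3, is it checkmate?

no

After Ke3: white king on h5; in check: no.
White is not in check, so this cannot be checkmate.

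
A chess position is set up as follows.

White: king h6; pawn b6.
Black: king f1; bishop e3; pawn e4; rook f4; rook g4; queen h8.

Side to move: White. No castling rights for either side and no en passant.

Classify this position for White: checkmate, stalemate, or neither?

checkmate

White to move; white king on h6.
In check: yes, from the black queen on h8.
King squares — g5: attacked by Rg4; h5: attacked by Qh8; g6: attacked by Rg4; g7: attacked by Rg4; h7: attacked by Qh8.
Legal moves for White: none.
In check with no legal moves → checkmate.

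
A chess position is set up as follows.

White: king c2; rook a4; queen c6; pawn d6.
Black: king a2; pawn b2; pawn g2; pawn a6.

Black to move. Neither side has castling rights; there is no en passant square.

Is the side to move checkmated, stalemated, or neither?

checkmate

Black to move; black king on a2.
In check: yes, from the white rook on a4.
King squares — a1: attacked by Ra4; b1: attacked by Kc2; b2: own pawn; a3: attacked by Ra4; b3: attacked by Kc2.
Legal moves for Black: none.
In check with no legal moves → checkmate.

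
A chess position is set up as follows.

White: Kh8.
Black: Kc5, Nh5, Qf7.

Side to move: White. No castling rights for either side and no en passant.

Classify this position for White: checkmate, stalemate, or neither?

stalemate

White to move; white king on h8.
In check: no.
King squares — g7: attacked by Nh5; h7: attacked by Qf7; g8: attacked by Qf7.
Legal moves for White: none.
Not in check and no legal moves → stalemate.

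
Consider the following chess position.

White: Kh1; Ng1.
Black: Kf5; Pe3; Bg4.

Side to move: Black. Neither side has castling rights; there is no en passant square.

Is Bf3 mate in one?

no

After Bf3: white king on h1; in check: yes, from the black bishop on f3.
White has 2 legal replies: Kh2, Nxf3.
In check but a legal move exists → not checkmate.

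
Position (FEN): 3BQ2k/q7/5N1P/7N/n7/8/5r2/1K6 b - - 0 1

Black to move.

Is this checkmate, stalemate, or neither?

Black to move; black king on h8.
In check: yes, from the white queen on e8.
King squares — g7: attacked by Nh5; h7: attacked by Nf6; g8: attacked by Nf6.
Legal moves for Black: none.
In check with no legal moves → checkmate.

checkmate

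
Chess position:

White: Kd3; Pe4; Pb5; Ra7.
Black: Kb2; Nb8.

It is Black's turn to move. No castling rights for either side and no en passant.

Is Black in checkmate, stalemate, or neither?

Black to move; black king on b2.
In check: no.
Legal moves for Black: Nd7, Nc6, Na6, Kb3, Kc1, Kb1.
Black has 6 legal moves and is not in check → neither.

neither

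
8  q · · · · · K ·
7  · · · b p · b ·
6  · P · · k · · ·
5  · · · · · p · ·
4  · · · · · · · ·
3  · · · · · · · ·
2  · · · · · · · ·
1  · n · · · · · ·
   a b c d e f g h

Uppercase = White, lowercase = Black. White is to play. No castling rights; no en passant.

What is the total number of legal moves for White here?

2

White to move; king on g8.
In check: yes, from the black queen on a8.
Legal moves: Kh7, Kxg7.
Count: 2.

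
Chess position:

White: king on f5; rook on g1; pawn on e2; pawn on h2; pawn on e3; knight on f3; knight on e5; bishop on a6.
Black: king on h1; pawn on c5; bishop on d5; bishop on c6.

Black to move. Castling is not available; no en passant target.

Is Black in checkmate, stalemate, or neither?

Black to move; black king on h1.
In check: yes, from the white rook on g1.
King squares — g1: attacked by Nf3; g2: attacked by Rg1; h2: attacked by Nf3.
Legal moves for Black: none.
In check with no legal moves → checkmate.

checkmate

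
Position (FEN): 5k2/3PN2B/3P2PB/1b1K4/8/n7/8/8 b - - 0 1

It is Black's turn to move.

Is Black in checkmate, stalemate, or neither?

Black to move; black king on f8.
In check: yes, from the white bishop on h6.
King squares — e7: attacked by Pd6; f7: attacked by Pg6; g7: attacked by Bh6; e8: attacked by Pd7; g8: attacked by Ne7.
Legal moves for Black: none.
In check with no legal moves → checkmate.

checkmate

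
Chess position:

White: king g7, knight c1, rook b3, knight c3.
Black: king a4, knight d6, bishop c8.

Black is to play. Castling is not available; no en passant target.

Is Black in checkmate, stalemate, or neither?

Black to move; black king on a4.
In check: yes, from the white knight on c3.
King squares — a3: attacked by Rb3; b3: attacked by Nc1; b4: attacked by Rb3; a5: available; b5: attacked by Rb3.
Legal moves for Black: Ka5.
Black is in check but has 1 legal move → neither.

neither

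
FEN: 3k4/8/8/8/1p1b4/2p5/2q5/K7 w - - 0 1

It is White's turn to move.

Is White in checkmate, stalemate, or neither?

stalemate

White to move; white king on a1.
In check: no.
King squares — b1: attacked by Qc2; a2: attacked by Qc2; b2: attacked by Qc2.
Legal moves for White: none.
Not in check and no legal moves → stalemate.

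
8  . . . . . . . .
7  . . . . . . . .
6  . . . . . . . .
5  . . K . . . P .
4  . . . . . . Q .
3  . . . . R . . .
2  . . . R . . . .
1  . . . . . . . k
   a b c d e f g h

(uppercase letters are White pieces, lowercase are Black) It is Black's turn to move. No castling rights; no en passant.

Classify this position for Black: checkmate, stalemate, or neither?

stalemate

Black to move; black king on h1.
In check: no.
King squares — g1: attacked by Qg4; g2: attacked by Rd2; h2: attacked by Rd2.
Legal moves for Black: none.
Not in check and no legal moves → stalemate.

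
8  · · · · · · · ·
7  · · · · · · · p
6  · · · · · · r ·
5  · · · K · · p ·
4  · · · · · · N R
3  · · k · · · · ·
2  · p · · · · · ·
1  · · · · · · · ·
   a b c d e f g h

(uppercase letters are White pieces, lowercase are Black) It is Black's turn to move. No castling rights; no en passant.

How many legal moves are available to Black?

Black to move; king on c3.
In check: no.
Legal moves: Rg8, Rg7, Rh6, Rf6, Re6, Rd6+, Rc6, Rb6, Ra6, Kb4, Kd3, Kb3, Kd2, Kc2, gxh4, h6, b1=Q, b1=R, b1=B, b1=N, h5.
Count: 21.

21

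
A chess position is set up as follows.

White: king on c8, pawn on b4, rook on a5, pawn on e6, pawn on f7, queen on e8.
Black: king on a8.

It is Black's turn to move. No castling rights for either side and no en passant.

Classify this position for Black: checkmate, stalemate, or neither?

checkmate

Black to move; black king on a8.
In check: yes, from the white rook on a5.
King squares — a7: attacked by Ra5; b7: attacked by Kc8; b8: attacked by Kc8.
Legal moves for Black: none.
In check with no legal moves → checkmate.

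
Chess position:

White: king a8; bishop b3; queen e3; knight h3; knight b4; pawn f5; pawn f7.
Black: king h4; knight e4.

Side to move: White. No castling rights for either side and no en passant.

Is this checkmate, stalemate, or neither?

neither

White to move; white king on a8.
In check: no.
Legal moves for White include: Kb8, Kb7, Ka7, Nc6, Na6, Nd5, Nd3, Nc2, Na2, Ng5, Nf4, Nf2, Ng1, Qa7, Qh6+, Qb6, Qg5+, Qc5, ... (list truncated; more exist).
White has legal moves and is not in check → neither.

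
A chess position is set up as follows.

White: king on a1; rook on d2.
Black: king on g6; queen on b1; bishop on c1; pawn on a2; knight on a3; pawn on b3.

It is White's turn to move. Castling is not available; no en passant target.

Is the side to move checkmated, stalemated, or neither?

White to move; white king on a1.
In check: yes, from the black queen on b1.
King squares — b1: attacked by Pa2; a2: attacked by Qb1; b2: attacked by Qb1.
Legal moves for White: none.
In check with no legal moves → checkmate.

checkmate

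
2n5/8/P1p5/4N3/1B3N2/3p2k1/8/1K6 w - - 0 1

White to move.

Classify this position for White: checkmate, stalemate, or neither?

neither

White to move; white king on b1.
In check: no.
Legal moves for White include: Nf7, Nd7, Neg6, Nxc6, Ng4, Nc4, Nf3, Nexd3, Nfg6, Ne6, Nh5+, Nd5, Nh3, Nfxd3, Ng2, Ne2+, Bf8, Be7, ... (list truncated; more exist).
White has legal moves and is not in check → neither.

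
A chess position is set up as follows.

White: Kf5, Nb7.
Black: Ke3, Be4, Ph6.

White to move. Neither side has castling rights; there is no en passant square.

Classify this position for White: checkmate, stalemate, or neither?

White to move; white king on f5.
In check: yes, from the black bishop on e4.
Legal moves for White: Kf6, Ke6, Ke5, Kg4.
White is in check but has 4 legal moves → neither.

neither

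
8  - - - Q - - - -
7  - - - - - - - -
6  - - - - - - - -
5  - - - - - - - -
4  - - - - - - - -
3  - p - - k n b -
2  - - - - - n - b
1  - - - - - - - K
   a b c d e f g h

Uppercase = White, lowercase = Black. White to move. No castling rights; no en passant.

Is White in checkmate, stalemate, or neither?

White to move; white king on h1.
In check: yes, from the black knight on f2.
King squares — g1: attacked by Bh2; g2: available; h2: attacked by Nf3.
Legal moves for White: Kg2.
White is in check but has 1 legal move → neither.

neither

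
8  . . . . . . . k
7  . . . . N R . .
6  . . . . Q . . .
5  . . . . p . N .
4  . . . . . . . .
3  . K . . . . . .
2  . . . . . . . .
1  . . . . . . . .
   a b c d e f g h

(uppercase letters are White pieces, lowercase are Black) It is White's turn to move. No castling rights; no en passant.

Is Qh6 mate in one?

yes

After Qh6: black king on h8; in check: yes, from the white queen on h6.
King squares — g7: attacked by Qh6; h7: attacked by Ng5; g8: attacked by Ne7.
Black has no legal moves → checkmate.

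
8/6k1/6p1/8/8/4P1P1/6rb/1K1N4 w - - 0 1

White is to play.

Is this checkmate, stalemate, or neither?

neither

White to move; white king on b1.
In check: no.
Legal moves for White: Nc3, Nf2, Nb2, Kc1, Ka1, g4, e4.
White has 7 legal moves and is not in check → neither.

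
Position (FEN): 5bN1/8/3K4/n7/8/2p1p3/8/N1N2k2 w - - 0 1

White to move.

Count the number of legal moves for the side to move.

6

White to move; king on d6.
In check: yes, from the black bishop on f8.
Legal moves: Kd7, Kc7, Ke6, Ke5, Kd5, Ne7.
Count: 6.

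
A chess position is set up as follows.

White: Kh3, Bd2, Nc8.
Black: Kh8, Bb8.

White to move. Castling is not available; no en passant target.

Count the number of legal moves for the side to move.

White to move; king on h3.
In check: no.
Legal moves: Ne7, Na7, Nd6, Nb6, Kh4, Kg4, Kg2, Bh6, Bg5, Ba5, Bf4, Bb4, Be3, Bc3+, Be1, Bc1.
Count: 16.

16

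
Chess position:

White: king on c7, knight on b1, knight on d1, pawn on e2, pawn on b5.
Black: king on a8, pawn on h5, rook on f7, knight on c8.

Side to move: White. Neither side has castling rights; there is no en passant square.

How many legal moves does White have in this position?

White to move; king on c7.
In check: yes, from the black rook on f7.
Legal moves: Kd8, Kxc8, Kc6.
Count: 3.

3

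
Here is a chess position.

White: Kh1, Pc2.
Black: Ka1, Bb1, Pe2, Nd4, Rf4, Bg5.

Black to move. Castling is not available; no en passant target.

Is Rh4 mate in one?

After Rh4: white king on h1; in check: yes, from the black rook on h4.
White has 2 legal replies: Kg2, Kg1.
In check but a legal move exists → not checkmate.

no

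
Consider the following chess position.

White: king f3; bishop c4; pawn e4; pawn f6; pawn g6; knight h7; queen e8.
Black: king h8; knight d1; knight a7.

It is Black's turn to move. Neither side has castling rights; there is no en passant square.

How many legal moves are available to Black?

Black to move; king on h8.
In check: yes, from the white queen on e8.
Legal moves: none.
Count: 0.

0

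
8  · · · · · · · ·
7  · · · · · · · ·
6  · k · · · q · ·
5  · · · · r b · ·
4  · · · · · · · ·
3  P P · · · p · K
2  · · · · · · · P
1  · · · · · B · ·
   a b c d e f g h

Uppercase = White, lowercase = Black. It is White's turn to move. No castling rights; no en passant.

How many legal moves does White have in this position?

1

White to move; king on h3.
In check: yes, from the black bishop on f5.
Legal moves: Kg3.
Count: 1.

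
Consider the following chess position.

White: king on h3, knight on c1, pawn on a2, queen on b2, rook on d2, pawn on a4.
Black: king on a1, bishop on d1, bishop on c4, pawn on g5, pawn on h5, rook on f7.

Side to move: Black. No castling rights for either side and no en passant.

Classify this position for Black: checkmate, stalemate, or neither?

Black to move; black king on a1.
In check: yes, from the white queen on b2.
King squares — b1: attacked by Qb2; a2: attacked by Nc1; b2: attacked by Rd2.
Legal moves for Black: none.
In check with no legal moves → checkmate.

checkmate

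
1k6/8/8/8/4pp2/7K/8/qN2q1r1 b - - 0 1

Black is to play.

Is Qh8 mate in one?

yes

After Qh8: white king on h3; in check: yes, from the black queen on h8.
King squares — g2: attacked by Rg1; h2: attacked by Qh8; g3: attacked by Qe1; g4: attacked by Rg1; h4: attacked by Qe1.
White has no legal moves → checkmate.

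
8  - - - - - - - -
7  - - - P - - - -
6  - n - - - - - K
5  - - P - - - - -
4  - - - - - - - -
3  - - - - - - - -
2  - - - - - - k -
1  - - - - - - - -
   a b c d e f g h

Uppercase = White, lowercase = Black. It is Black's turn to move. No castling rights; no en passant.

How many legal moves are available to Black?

14

Black to move; king on g2.
In check: no.
Legal moves: Nc8, Na8, Nxd7, Nd5, Nc4, Na4, Kh3, Kg3, Kf3, Kh2, Kf2, Kh1, Kg1, Kf1.
Count: 14.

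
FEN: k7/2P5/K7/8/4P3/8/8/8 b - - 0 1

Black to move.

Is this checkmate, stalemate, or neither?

Black to move; black king on a8.
In check: no.
King squares — a7: attacked by Ka6; b7: attacked by Ka6; b8: attacked by Pc7.
Legal moves for Black: none.
Not in check and no legal moves → stalemate.

stalemate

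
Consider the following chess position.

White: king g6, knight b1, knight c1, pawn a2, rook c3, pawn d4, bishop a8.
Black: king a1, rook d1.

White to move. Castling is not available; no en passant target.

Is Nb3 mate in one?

no

After Nb3: black king on a1; in check: yes, from the white knight on b3.
Black has 3 legal replies: Kb2, Kxa2, Kxb1.
In check but a legal move exists → not checkmate.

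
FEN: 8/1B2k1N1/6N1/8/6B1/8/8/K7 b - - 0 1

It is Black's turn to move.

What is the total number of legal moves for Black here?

4

Black to move; king on e7.
In check: yes, from the white knight on g6.
Legal moves: Kd8, Kf7, Kf6, Kd6.
Count: 4.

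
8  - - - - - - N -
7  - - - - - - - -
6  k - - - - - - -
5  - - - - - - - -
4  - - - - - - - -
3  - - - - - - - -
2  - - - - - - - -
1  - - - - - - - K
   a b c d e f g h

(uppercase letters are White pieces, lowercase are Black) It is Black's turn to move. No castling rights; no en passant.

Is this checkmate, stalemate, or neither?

neither

Black to move; black king on a6.
In check: no.
Legal moves for Black: Kb7, Ka7, Kb6, Kb5, Ka5.
Black has 5 legal moves and is not in check → neither.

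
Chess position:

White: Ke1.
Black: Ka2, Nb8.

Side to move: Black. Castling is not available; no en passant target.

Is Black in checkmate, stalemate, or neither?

Black to move; black king on a2.
In check: no.
Legal moves for Black: Nd7, Nc6, Na6, Kb3, Ka3, Kb2, Kb1, Ka1.
Black has 8 legal moves and is not in check → neither.

neither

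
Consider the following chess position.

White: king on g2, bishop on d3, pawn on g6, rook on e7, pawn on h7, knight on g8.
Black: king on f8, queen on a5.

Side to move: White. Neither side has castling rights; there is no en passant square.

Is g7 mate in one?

After g7: black king on f8; in check: yes, from the white pawn on g7.
King squares — e7: attacked by Ng8; f7: attacked by Re7; g7: attacked by Re7; e8: attacked by Re7; g8: attacked by Ph7.
Black has no legal moves → checkmate.

yes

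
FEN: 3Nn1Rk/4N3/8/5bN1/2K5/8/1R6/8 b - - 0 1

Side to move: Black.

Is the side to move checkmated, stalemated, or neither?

checkmate

Black to move; black king on h8.
In check: yes, from the white rook on g8.
King squares — g7: attacked by Rg8; h7: attacked by Ng5; g8: attacked by Ne7.
Legal moves for Black: none.
In check with no legal moves → checkmate.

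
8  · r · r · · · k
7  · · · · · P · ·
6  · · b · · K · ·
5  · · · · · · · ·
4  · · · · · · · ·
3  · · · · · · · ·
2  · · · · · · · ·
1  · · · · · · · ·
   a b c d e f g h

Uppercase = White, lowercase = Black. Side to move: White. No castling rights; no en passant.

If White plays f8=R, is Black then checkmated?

After f8=R: black king on h8; in check: yes, from the white rook on f8.
Black has 2 legal replies: Kh7, Rxf8+.
In check but a legal move exists → not checkmate.

no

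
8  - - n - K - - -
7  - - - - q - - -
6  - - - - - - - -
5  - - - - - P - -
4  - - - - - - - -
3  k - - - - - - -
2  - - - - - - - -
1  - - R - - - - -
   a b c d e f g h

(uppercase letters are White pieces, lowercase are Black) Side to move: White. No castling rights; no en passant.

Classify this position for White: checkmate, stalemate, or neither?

checkmate

White to move; white king on e8.
In check: yes, from the black queen on e7.
King squares — d7: attacked by Qe7; e7: attacked by Nc8; f7: attacked by Qe7; d8: attacked by Qe7; f8: attacked by Qe7.
Legal moves for White: none.
In check with no legal moves → checkmate.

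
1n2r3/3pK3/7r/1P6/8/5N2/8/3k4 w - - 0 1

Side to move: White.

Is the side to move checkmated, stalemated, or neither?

neither

White to move; white king on e7.
In check: yes, from the black rook on e8.
King squares — d6: attacked by Rh6; e6: attacked by Rh6; f6: attacked by Rh6; d7: attacked by Nb8; f7: available; d8: attacked by Re8; e8: available; f8: attacked by Re8.
Legal moves for White: Kxe8, Kf7.
White is in check but has 2 legal moves → neither.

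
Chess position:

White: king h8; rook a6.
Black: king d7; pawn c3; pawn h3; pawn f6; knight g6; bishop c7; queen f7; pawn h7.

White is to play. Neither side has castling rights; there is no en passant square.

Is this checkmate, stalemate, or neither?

White to move; white king on h8.
In check: yes, from the black knight on g6.
King squares — g7: attacked by Qf7; h7: attacked by Qf7; g8: attacked by Qf7.
Legal moves for White: none.
In check with no legal moves → checkmate.

checkmate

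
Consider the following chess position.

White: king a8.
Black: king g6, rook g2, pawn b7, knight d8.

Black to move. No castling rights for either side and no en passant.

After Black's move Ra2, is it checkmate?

After Ra2: white king on a8; in check: yes, from the black rook on a2.
White has 1 legal reply: Kb8.
In check but a legal move exists → not checkmate.

no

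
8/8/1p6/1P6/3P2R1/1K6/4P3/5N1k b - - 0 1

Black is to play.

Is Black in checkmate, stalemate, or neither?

Black to move; black king on h1.
In check: no.
King squares — g1: attacked by Rg4; g2: attacked by Rg4; h2: attacked by Nf1.
Legal moves for Black: none.
Not in check and no legal moves → stalemate.

stalemate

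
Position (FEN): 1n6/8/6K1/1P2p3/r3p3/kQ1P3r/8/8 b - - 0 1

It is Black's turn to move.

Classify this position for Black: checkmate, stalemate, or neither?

neither

Black to move; black king on a3.
In check: yes, from the white queen on b3.
Legal moves for Black: Kxb3.
Black is in check but has 1 legal move → neither.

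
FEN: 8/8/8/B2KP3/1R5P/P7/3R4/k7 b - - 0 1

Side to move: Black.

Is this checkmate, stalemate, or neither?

stalemate

Black to move; black king on a1.
In check: no.
King squares — b1: attacked by Rb4; a2: attacked by Rd2; b2: attacked by Rd2.
Legal moves for Black: none.
Not in check and no legal moves → stalemate.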